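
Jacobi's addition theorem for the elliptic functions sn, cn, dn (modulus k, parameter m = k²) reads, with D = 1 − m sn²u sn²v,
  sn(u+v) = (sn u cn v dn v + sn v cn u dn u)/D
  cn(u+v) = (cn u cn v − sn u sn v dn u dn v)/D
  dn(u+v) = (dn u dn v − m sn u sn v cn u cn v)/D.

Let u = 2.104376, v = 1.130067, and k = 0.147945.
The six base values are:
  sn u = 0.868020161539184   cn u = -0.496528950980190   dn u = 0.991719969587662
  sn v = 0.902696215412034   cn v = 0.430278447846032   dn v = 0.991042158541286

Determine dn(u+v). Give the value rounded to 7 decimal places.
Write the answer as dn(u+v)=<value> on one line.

dn(u+v)=0.9999378

m = k² = 0.021887723025
D = 1 − m·sn²u·sn²v = 0.9865617272027353
dn(u+v) = (dn u·dn v − m·sn u·sn v·cn u·cn v)/D = 0.986500389795154/0.9865617272027353 = 0.9999378270959738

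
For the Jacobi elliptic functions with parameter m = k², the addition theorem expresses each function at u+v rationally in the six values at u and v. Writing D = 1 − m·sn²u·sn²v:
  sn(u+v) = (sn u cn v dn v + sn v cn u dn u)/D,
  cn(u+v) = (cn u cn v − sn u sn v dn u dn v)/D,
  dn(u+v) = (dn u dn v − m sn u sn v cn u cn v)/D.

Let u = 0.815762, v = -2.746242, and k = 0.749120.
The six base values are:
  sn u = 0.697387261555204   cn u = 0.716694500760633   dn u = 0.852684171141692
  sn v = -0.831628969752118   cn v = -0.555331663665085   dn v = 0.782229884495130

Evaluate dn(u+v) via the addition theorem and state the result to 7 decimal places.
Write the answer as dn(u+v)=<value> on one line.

dn(u+v)=0.6625146

m = k² = 0.5611807744
D = 1 − m·sn²u·sn²v = 0.8112399760615781
dn(u+v) = (dn u·dn v − m·sn u·sn v·cn u·cn v)/D = 0.5374583157760801/0.8112399760615781 = 0.6625145846304839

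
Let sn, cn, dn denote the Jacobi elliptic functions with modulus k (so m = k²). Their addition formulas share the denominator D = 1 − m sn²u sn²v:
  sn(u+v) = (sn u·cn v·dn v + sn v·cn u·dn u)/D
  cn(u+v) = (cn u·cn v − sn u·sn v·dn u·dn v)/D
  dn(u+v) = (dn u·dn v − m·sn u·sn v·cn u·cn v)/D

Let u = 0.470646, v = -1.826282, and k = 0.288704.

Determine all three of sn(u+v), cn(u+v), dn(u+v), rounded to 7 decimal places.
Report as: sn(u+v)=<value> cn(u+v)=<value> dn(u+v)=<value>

sn(u+v)=-0.9715514 cn(u+v)=0.2368289 dn(u+v)=0.9598567

sn u = 0.4522278617459181, cn u = 0.8919024392054967, dn u = 0.99144041088355
sn v = -0.9776432940535565, cn v = -0.2102702774814149, dn v = 0.9593410254229329
m = k² = 0.083349999616
D = 1 − m·sn²u·sn²v = 0.9837077492756131
sn(u+v) = (sn u·cn v·dn v + sn v·cn u·dn u)/D = -0.9557226113507931/0.9837077492756131 = -0.9715513698601767
cn(u+v) = (cn u·cn v − sn u·sn v·dn u·dn v)/D = 0.2329704404805754/0.9837077492756131 = 0.2368289165680876
dn(u+v) = (dn u·dn v − m·sn u·sn v·cn u·cn v)/D = 0.9442184971815993/0.9837077492756131 = 0.9598567235816806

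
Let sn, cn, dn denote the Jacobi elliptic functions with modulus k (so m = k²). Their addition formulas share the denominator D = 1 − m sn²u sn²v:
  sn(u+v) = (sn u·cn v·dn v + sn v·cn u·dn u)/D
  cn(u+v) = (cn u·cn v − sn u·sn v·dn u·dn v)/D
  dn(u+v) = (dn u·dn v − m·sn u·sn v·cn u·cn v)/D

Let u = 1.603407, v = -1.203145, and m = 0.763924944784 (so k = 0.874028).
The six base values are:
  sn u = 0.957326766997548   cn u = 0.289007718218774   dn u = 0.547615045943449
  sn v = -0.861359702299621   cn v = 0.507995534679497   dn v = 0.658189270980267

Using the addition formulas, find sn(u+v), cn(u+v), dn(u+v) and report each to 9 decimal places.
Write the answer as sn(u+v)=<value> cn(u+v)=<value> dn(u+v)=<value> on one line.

m = k² = 0.763924944784
D = 1 − m·sn²u·sn²v = 0.4805542522798801
sn(u+v) = (sn u·cn v·dn v + sn v·cn u·dn u)/D = 0.183766035820544/0.4805542522798801 = 0.3824043486218422
cn(u+v) = (cn u·cn v − sn u·sn v·dn u·dn v)/D = 0.444029766415583/0.4805542522798801 = 0.9239950834041838
dn(u+v) = (dn u·dn v − m·sn u·sn v·cn u·cn v)/D = 0.4529179590961434/0.4805542522798801 = 0.9424907946342735

sn(u+v)=0.382404349 cn(u+v)=0.923995083 dn(u+v)=0.942490795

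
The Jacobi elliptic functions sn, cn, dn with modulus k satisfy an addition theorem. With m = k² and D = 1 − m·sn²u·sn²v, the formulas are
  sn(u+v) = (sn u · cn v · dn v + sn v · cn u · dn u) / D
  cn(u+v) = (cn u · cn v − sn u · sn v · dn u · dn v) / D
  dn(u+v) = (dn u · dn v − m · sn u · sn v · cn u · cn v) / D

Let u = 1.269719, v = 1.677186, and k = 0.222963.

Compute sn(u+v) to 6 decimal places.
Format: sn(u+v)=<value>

sn(u+v)=0.232606

sn u = 0.9513085660223837, cn u = 0.3082401859142249, dn u = 0.9772465324718007
sn v = 0.9964627534019304, cn v = -0.08403559414107638, dn v = 0.9750069586218935
m = k² = 0.049712499369
D = 1 − m·sn²u·sn²v = 0.9553284982117999
sn(u+v) = (sn u·cn v·dn v + sn v·cn u·dn u)/D = 0.2222153975582884/0.9553284982117999 = 0.2326062689161215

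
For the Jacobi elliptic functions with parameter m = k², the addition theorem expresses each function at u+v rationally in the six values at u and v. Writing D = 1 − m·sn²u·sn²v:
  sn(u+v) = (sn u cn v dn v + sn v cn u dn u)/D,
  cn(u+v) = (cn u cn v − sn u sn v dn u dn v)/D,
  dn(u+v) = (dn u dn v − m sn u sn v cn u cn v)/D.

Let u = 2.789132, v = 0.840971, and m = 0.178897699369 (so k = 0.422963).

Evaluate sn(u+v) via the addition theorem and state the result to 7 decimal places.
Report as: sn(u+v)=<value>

sn u = 0.4841701749310511, cn u = -0.874973852013439, dn u = 0.9788067560336351
sn v = 0.7349737764143632, cn v = 0.6780955301306812, dn v = 0.9504535162246986
m = k² = 0.178897699369
D = 1 − m·sn²u·sn²v = 0.9773460201542605
sn(u+v) = (sn u·cn v·dn v + sn v·cn u·dn u)/D = -0.3174069794084966/0.9773460201542605 = -0.3247641806106688

sn(u+v)=-0.3247642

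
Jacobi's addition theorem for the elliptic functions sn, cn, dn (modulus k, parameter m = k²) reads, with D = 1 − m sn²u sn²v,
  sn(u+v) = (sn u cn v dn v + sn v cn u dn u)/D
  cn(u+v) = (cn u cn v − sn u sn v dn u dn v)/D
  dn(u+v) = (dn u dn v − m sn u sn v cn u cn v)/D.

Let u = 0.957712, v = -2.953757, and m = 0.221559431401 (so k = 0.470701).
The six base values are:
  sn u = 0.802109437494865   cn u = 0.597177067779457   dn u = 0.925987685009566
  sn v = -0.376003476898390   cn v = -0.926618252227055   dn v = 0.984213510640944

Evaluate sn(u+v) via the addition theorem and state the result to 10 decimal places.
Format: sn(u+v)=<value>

m = k² = 0.221559431401
D = 1 − m·sn²u·sn²v = 0.9798469298752526
sn(u+v) = (sn u·cn v·dn v + sn v·cn u·dn u)/D = -0.9394378289791398/0.9798469298752526 = -0.9587597821006008

sn(u+v)=-0.9587597821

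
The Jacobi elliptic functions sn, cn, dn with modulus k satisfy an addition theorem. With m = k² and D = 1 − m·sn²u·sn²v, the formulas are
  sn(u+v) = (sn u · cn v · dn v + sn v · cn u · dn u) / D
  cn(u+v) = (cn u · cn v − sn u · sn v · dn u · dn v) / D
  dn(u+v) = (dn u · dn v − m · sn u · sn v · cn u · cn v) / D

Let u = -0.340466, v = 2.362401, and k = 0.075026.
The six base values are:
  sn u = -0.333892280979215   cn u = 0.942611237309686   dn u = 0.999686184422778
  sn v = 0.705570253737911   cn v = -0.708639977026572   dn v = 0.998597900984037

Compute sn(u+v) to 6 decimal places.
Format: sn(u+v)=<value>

sn(u+v)=0.901429

m = k² = 0.005628900676
D = 1 − m·sn²u·sn²v = 0.9996875957960023
sn(u+v) = (sn u·cn v·dn v + sn v·cn u·dn u)/D = 0.9011474063970159/0.9996875957960023 = 0.9014290166114108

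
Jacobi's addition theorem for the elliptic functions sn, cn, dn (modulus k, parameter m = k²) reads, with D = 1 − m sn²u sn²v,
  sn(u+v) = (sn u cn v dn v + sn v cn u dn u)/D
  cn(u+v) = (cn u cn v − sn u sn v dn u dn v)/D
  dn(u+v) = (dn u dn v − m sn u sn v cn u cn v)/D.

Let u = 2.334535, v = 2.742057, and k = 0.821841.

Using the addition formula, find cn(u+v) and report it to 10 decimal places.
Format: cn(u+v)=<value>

cn(u+v)=-0.6174964783

sn u = 0.9857440352225614, cn u = -0.1682518856451295, dn u = 0.5862573712064434
sn v = 0.9125380644644547, cn v = -0.4089917858630741, dn v = 0.6614818254025639
m = k² = 0.675422629281
D = 1 − m·sn²u·sn²v = 0.4534801996961492
cn(u+v) = (cn u·cn v − sn u·sn v·dn u·dn v)/D = -0.2800224262771471/0.4534801996961492 = -0.6174964782691149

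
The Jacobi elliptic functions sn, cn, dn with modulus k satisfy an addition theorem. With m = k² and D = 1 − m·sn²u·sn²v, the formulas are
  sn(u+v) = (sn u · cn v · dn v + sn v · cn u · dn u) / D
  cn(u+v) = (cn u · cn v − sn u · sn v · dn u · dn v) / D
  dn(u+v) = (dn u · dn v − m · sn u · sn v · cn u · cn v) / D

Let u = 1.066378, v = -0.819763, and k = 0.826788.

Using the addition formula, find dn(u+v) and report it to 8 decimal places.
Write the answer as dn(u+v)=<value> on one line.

dn(u+v)=0.97969643

sn u = 0.817677310021294, cn u = 0.5756768335414764, dn u = 0.7368596153954539
sn v = -0.6929267081159609, cn v = 0.7210080285125665, dn v = 0.8196228366825944
m = k² = 0.683578396944
D = 1 − m·sn²u·sn²v = 0.7805544267270342
dn(u+v) = (dn u·dn v − m·sn u·sn v·cn u·cn v)/D = 0.7647063881415047/0.7805544267270342 = 0.9796964336593639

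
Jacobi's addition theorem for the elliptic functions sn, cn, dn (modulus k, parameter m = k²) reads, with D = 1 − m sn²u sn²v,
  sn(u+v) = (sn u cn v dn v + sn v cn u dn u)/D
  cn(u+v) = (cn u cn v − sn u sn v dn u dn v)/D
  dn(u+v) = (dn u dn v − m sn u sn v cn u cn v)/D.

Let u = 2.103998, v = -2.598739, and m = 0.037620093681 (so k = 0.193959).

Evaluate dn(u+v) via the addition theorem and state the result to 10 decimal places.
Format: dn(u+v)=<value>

sn u = 0.8731928343426002, cn u = -0.4873748804080247, dn u = 0.9855536352534611
sn v = -0.5412628287202435, cn v = -0.8408534653825008, dn v = 0.9944740380396812
m = k² = 0.037620093681
D = 1 − m·sn²u·sn²v = 0.9915965696530208
dn(u+v) = (dn u·dn v − m·sn u·sn v·cn u·cn v)/D = 0.9873940491495839/0.9915965696530208 = 0.9957618646211055

dn(u+v)=0.9957618646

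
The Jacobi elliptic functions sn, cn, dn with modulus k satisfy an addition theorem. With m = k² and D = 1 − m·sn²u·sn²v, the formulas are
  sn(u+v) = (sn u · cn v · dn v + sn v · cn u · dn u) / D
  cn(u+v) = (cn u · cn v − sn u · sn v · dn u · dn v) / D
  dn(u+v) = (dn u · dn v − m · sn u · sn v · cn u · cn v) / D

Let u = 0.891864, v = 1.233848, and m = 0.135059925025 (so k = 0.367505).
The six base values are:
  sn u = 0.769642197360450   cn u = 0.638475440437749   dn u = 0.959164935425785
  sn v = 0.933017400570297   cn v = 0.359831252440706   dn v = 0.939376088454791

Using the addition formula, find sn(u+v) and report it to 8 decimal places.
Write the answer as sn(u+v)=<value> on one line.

m = k² = 0.135059925025
D = 1 − m·sn²u·sn²v = 0.9303559958637309
sn(u+v) = (sn u·cn v·dn v + sn v·cn u·dn u)/D = 0.8315349426809146/0.9303559958637309 = 0.8937814625560918

sn(u+v)=0.89378146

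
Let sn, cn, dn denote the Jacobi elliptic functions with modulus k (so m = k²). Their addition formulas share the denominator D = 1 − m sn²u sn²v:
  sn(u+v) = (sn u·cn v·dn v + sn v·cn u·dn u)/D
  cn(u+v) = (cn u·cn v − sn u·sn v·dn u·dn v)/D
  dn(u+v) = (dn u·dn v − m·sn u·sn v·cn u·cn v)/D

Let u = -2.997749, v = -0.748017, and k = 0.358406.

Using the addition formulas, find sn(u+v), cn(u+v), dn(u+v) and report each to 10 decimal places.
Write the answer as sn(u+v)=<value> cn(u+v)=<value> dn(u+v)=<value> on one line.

sn u = -0.2497307627635346, cn u = -0.9683153133817224, dn u = 0.9959863725483881
sn v = -0.6743053214408142, cn v = 0.7384526616355311, dn v = 0.9703572327101453
m = k² = 0.128454860836
D = 1 − m·sn²u·sn²v = 0.9963574308564413
sn(u+v) = (sn u·cn v·dn v + sn v·cn u·dn u)/D = 0.4713717151626605/0.9963574308564413 = 0.4730949963985138
cn(u+v) = (cn u·cn v − sn u·sn v·dn u·dn v)/D = -0.8778022762373425/0.9963574308564413 = -0.8810114212555307
dn(u+v) = (dn u·dn v − m·sn u·sn v·cn u·cn v)/D = 0.9819300271871125/0.9963574308564413 = 0.9855198513881435

sn(u+v)=0.4730949964 cn(u+v)=-0.8810114213 dn(u+v)=0.9855198514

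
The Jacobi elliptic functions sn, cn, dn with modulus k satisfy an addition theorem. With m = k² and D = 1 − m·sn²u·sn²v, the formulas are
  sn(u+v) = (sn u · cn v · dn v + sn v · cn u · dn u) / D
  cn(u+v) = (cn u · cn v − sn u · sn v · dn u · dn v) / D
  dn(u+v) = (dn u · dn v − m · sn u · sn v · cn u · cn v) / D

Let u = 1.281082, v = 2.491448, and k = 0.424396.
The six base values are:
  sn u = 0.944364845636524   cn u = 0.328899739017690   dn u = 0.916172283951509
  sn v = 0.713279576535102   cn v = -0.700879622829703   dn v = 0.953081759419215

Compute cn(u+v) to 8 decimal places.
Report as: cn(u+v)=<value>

cn(u+v)=-0.89155469

m = k² = 0.180111964816
D = 1 − m·sn²u·sn²v = 0.9182774770677387
cn(u+v) = (cn u·cn v − sn u·sn v·dn u·dn v)/D = -0.8186945949261392/0.9182774770677387 = -0.891554693838741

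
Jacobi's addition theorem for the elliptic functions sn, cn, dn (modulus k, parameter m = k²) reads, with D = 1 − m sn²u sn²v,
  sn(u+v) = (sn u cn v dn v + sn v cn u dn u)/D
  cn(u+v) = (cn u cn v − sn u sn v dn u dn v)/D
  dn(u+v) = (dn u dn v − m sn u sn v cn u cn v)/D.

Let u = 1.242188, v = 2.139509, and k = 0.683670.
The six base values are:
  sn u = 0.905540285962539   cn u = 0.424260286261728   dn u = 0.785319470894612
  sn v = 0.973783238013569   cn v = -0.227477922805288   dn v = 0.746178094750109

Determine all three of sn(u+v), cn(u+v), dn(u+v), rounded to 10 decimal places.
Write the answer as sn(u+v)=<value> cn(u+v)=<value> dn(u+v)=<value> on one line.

m = k² = 0.4674046689
D = 1 − m·sn²u·sn²v = 0.6365596117401487
sn(u+v) = (sn u·cn v·dn v + sn v·cn u·dn u)/D = 0.1707394247775183/0.6365596117401487 = 0.2682222083031184
cn(u+v) = (cn u·cn v − sn u·sn v·dn u·dn v)/D = -0.6132342033231766/0.6365596117401487 = -0.9633570713774818
dn(u+v) = (dn u·dn v − m·sn u·sn v·cn u·cn v)/D = 0.6257654362561076/0.6365596117401487 = 0.9830429463557492

sn(u+v)=0.2682222083 cn(u+v)=-0.9633570714 dn(u+v)=0.9830429464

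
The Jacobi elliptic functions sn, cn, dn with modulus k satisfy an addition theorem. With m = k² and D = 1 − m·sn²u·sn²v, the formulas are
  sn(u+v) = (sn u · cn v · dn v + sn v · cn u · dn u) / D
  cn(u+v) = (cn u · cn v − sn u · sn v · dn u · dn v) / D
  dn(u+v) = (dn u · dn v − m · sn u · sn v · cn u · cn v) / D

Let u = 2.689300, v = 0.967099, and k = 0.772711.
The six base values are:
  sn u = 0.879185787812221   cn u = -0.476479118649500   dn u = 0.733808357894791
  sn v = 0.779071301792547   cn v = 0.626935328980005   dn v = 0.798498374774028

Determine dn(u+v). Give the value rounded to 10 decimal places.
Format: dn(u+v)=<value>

m = k² = 0.597082289521
D = 1 − m·sn²u·sn²v = 0.7198762567770987
dn(u+v) = (dn u·dn v − m·sn u·sn v·cn u·cn v)/D = 0.7081131209076417/0.7198762567770987 = 0.983659502923293

dn(u+v)=0.9836595029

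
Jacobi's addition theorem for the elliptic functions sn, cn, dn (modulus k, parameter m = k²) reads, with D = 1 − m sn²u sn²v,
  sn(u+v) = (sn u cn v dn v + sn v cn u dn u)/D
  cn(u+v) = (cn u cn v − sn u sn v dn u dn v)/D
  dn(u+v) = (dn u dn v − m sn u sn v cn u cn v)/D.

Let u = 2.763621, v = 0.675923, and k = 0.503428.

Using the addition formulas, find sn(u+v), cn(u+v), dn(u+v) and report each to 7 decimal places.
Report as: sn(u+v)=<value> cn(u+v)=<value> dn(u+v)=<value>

sn(u+v)=-0.0642514 cn(u+v)=-0.9979337 dn(u+v)=0.9994767

sn u = 0.5668519691188599, cn u = -0.8238196678315413, dn u = 0.9584176784959296
sn v = 0.6163224540801858, cn v = 0.7874938936884383, dn v = 0.9506471780207797
m = k² = 0.253439751184
D = 1 − m·sn²u·sn²v = 0.9690664307590105
sn(u+v) = (sn u·cn v·dn v + sn v·cn u·dn u)/D = -0.0622638748979887/0.9690664307590105 = -0.06425140002963596
cn(u+v) = (cn u·cn v − sn u·sn v·dn u·dn v)/D = -0.9670640915196344/0.9690664307590105 = -0.9979337440903738
dn(u+v) = (dn u·dn v − m·sn u·sn v·cn u·cn v)/D = 0.9685593500148992/0.9690664307590105 = 0.9994767327316103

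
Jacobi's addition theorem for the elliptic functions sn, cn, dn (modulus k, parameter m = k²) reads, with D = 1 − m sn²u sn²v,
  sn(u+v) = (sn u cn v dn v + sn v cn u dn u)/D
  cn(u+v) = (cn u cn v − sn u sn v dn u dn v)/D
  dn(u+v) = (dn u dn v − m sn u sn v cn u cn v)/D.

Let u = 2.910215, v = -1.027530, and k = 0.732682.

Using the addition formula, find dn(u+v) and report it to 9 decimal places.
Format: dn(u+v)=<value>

sn u = 0.7269687106659278, cn u = -0.6866705860255837, dn u = 0.84634386901358
sn v = -0.8131707872352918, cn v = 0.5820251461811043, dn v = 0.8031361058564317
m = k² = 0.536822913124
D = 1 − m·sn²u·sn²v = 0.8124029438069423
dn(u+v) = (dn u·dn v − m·sn u·sn v·cn u·cn v)/D = 0.5529002734259408/0.8124029438069423 = 0.6805739413437316

dn(u+v)=0.680573941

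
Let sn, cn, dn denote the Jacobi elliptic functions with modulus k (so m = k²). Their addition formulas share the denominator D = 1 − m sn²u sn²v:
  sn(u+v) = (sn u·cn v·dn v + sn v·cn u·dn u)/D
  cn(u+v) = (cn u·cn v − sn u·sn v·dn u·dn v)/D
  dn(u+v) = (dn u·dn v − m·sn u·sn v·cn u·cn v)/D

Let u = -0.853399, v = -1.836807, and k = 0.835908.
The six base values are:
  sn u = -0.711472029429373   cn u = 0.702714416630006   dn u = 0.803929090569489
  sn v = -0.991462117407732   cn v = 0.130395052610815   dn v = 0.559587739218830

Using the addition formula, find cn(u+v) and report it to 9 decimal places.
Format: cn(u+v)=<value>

cn(u+v)=-0.346007094

m = k² = 0.698742184464
D = 1 − m·sn²u·sn²v = 0.6523158639818499
cn(u+v) = (cn u·cn v − sn u·sn v·dn u·dn v)/D = -0.225705916596147/0.6523158639818499 = -0.3460070941988114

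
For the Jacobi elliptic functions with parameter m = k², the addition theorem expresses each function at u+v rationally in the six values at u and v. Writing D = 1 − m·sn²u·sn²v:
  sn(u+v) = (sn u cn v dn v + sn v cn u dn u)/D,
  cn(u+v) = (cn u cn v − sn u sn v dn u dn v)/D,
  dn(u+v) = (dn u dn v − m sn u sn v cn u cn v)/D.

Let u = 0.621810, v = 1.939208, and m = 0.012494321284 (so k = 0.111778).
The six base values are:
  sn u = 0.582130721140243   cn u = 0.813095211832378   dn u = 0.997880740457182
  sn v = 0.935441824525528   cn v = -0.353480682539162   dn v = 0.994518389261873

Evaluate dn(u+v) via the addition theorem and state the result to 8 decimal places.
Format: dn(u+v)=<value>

dn(u+v)=0.99806406

m = k² = 0.012494321284
D = 1 − m·sn²u·sn²v = 0.9962950079944812
dn(u+v) = (dn u·dn v − m·sn u·sn v·cn u·cn v)/D = 0.9943662432551402/0.9962950079944812 = 0.9980640626281732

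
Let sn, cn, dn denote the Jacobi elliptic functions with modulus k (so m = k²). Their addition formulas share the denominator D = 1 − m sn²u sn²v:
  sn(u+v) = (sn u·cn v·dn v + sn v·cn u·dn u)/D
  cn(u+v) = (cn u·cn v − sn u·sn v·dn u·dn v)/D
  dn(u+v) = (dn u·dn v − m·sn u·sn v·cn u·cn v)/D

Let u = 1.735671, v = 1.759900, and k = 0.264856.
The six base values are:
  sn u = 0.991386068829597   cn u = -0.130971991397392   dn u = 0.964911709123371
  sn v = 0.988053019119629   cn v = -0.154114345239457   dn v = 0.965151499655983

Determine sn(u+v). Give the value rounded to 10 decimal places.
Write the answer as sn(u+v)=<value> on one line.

sn(u+v)=-0.2919816755

m = k² = 0.070148700736
D = 1 − m·sn²u·sn²v = 0.9326921444012546
sn(u+v) = (sn u·cn v·dn v + sn v·cn u·dn u)/D = -0.2723290150420311/0.9326921444012546 = -0.2919816754936365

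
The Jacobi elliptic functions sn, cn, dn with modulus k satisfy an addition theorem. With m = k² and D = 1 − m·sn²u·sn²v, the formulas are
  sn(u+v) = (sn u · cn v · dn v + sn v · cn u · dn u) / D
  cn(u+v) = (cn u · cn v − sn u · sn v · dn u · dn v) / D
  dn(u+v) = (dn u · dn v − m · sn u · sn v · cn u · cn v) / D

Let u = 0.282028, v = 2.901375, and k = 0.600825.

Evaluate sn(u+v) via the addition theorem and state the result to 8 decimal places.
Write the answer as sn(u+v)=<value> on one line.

sn(u+v)=0.31216211

sn u = 0.2770296998986046, cn u = 0.9608613559583344, dn u = 0.9860505088988684
sn v = 0.5557765840251858, cn v = -0.831331695924855, dn v = 0.9425998360608168
m = k² = 0.360990680625
D = 1 − m·sn²u·sn²v = 0.9914424559442227
sn(u+v) = (sn u·cn v·dn v + sn v·cn u·dn u)/D = 0.3094907681720567/0.9914424559442227 = 0.3121621091738563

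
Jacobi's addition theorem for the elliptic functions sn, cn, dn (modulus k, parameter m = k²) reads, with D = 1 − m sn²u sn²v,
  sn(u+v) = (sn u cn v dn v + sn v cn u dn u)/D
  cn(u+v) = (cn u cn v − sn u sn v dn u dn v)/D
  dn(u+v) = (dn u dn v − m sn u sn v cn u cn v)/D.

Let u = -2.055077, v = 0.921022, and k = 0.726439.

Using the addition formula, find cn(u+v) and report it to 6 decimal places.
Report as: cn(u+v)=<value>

cn(u+v)=0.510168

sn u = -0.9925886546125656, cn u = -0.1215226840323113, dn u = 0.692877715633522
sn v = 0.7601579528051719, cn v = 0.6497383217781217, dn v = 0.8337061242779506
m = k² = 0.527713620721
D = 1 − m·sn²u·sn²v = 0.6995690960725014
cn(u+v) = (cn u·cn v − sn u·sn v·dn u·dn v)/D = 0.3568977611571352/0.6995690960725014 = 0.5101679922123766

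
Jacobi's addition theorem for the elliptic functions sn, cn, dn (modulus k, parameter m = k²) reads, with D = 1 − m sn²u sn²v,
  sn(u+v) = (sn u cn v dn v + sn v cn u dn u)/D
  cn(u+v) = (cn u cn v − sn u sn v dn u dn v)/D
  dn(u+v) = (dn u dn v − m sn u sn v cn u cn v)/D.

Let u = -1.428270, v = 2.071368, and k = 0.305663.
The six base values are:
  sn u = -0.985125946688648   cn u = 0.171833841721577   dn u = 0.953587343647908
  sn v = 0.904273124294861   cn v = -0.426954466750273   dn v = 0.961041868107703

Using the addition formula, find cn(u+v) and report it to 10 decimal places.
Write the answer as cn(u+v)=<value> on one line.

m = k² = 0.093429869569
D = 1 − m·sn²u·sn²v = 0.9258572815887205
cn(u+v) = (cn u·cn v − sn u·sn v·dn u·dn v)/D = 0.7430181785132711/0.9258572815887205 = 0.8025191282594791

cn(u+v)=0.8025191283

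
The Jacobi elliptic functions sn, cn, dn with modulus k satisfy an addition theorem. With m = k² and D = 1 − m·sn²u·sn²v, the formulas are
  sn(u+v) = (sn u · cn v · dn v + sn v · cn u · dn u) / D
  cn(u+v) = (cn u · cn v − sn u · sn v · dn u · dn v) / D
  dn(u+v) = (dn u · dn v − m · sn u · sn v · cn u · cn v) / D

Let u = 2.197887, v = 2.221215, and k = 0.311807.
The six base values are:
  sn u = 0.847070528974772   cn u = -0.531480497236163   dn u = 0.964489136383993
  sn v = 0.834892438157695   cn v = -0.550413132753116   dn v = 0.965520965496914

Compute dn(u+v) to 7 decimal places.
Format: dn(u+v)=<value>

dn(u+v)=0.9576895

m = k² = 0.097223605249
D = 1 − m·sn²u·sn²v = 0.9513736220887665
dn(u+v) = (dn u·dn v − m·sn u·sn v·cn u·cn v)/D = 0.911120505530926/0.9513736220887665 = 0.9576894759080415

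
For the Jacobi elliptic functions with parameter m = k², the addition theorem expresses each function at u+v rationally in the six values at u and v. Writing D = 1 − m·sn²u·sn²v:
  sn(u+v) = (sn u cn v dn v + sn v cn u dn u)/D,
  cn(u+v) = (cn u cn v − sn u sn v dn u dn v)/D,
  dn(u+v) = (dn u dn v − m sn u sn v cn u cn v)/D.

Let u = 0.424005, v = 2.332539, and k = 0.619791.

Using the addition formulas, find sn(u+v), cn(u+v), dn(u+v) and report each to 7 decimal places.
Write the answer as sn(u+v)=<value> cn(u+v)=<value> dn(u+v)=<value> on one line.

sn u = 0.4071312151213243, cn u = 0.9133696807283642, dn u = 0.9676396077051581
sn v = 0.8991972791732723, cn v = -0.4375434299899659, dn v = 0.8303015602123137
m = k² = 0.384140883681
D = 1 − m·sn²u·sn²v = 0.9485163532047436
sn(u+v) = (sn u·cn v·dn v + sn v·cn u·dn u)/D = 0.6468140392353078/0.9485163532047436 = 0.6819218636030081
cn(u+v) = (cn u·cn v − sn u·sn v·dn u·dn v)/D = -0.6937686004316796/0.9485163532047436 = -0.7314250282429502
dn(u+v) = (dn u·dn v − m·sn u·sn v·cn u·cn v)/D = 0.8596341459582105/0.9485163532047436 = 0.9062934371703476

sn(u+v)=0.6819219 cn(u+v)=-0.7314250 dn(u+v)=0.9062934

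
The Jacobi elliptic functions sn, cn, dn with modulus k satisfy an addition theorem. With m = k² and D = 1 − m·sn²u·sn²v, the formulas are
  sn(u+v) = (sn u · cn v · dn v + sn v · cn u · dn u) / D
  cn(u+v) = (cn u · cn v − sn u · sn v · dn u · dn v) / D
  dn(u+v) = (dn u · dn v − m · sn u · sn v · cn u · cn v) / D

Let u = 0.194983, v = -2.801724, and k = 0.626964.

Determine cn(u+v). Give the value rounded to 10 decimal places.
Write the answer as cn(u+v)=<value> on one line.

sn u = 0.1932773379364667, cn u = 0.9811441640453215, dn u = 0.9926308017473559
sn v = -0.6592383600787311, cn v = -0.7519340294206037, dn v = 0.9105864244367249
m = k² = 0.393083857296
D = 1 − m·sn²u·sn²v = 0.9936183641253385
cn(u+v) = (cn u·cn v − sn u·sn v·dn u·dn v)/D = -0.6225875522751954/0.9936183641253385 = -0.6265861972300061

cn(u+v)=-0.6265861972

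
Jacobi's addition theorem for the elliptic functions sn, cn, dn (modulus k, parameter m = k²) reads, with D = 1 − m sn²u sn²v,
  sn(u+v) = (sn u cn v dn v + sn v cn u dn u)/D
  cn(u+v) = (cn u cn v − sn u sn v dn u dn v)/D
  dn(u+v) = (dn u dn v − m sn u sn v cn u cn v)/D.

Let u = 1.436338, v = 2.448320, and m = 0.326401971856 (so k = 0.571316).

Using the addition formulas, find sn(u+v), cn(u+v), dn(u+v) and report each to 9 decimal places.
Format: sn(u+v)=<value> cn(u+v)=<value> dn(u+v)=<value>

sn(u+v)=-0.408952943 cn(u+v)=-0.912555473 dn(u+v)=0.972322845

sn u = 0.9708952572053034, cn u = 0.2395044875075367, dn u = 0.8320584285151031
sn v = 0.8222896210778791, cn v = -0.5690692216836173, dn v = 0.8827796840645323
m = k² = 0.326401971856
D = 1 − m·sn²u·sn²v = 0.7919598538613476
sn(u+v) = (sn u·cn v·dn v + sn v·cn u·dn u)/D = -0.3238743129744909/0.7919598538613476 = -0.4089529430000542
cn(u+v) = (cn u·cn v − sn u·sn v·dn u·dn v)/D = -0.7227072986509743/0.7919598538613476 = -0.9125554725119972
dn(u+v) = (dn u·dn v − m·sn u·sn v·cn u·cn v)/D = 0.7700406583069007/0.7919598538613476 = 0.9723228450942611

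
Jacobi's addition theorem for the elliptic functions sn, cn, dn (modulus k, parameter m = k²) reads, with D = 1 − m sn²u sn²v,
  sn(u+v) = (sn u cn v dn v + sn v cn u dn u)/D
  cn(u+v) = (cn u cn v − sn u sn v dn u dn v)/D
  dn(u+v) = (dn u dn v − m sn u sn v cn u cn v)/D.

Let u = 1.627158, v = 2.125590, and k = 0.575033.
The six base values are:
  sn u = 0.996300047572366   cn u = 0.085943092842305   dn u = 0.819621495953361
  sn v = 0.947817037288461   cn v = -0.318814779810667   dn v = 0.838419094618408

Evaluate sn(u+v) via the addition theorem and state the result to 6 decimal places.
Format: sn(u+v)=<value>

m = k² = 0.330662951089
D = 1 − m·sn²u·sn²v = 0.705140678722078
sn(u+v) = (sn u·cn v·dn v + sn v·cn u·dn u)/D = -0.199546403926909/0.705140678722078 = -0.2829880759234395

sn(u+v)=-0.282988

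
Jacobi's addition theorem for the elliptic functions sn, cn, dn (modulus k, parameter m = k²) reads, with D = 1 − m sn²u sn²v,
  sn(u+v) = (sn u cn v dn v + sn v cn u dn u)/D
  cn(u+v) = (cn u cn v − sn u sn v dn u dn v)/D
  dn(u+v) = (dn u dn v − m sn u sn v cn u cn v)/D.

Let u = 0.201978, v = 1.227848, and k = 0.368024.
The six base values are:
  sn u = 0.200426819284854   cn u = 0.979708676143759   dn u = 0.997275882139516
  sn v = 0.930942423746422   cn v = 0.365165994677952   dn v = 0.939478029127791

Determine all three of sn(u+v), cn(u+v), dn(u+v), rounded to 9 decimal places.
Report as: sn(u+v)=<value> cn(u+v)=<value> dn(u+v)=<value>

sn(u+v)=0.982962309 cn(u+v)=0.183807233 dn(u+v)=0.932273697

m = k² = 0.135441664576
D = 1 − m·sn²u·sn²v = 0.9952846971093112
sn(u+v) = (sn u·cn v·dn v + sn v·cn u·dn u)/D = 0.9783273441230863/0.9952846971093112 = 0.9829623091408162
cn(u+v) = (cn u·cn v − sn u·sn v·dn u·dn v)/D = 0.1829405259668876/0.9952846971093112 = 0.1838072327427691
dn(u+v) = (dn u·dn v − m·sn u·sn v·cn u·cn v)/D = 0.9278777437820843/0.9952846971093112 = 0.9322736966387581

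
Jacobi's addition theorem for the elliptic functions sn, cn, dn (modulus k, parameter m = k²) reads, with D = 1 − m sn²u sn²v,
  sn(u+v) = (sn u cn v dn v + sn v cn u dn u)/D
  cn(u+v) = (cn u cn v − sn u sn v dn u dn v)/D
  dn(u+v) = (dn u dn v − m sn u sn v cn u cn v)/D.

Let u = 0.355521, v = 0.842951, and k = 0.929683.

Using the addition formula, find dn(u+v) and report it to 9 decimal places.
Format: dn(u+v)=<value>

sn u = 0.3421841233144832, cn u = 0.939632920746979, dn u = 0.9480495282931336
sn v = 0.6955787517564985, cn v = 0.7184498591445832, dn v = 0.7627718093753497
m = k² = 0.864310480489
D = 1 − m·sn²u·sn²v = 0.9510354121255224
dn(u+v) = (dn u·dn v − m·sn u·sn v·cn u·cn v)/D = 0.5842683571308886/0.9510354121255224 = 0.6143497389072763

dn(u+v)=0.614349739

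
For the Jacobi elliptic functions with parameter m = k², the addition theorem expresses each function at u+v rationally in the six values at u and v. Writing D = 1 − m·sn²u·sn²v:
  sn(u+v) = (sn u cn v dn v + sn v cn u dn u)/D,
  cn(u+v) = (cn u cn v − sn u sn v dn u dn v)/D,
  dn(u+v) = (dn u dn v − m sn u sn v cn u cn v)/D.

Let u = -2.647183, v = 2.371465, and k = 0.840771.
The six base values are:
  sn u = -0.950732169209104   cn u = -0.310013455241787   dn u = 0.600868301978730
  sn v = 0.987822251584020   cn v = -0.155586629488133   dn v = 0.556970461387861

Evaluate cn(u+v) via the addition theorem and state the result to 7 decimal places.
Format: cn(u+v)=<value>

m = k² = 0.706895874441
D = 1 − m·sn²u·sn²v = 0.3765100826172941
cn(u+v) = (cn u·cn v − sn u·sn v·dn u·dn v)/D = 0.3625368941157089/0.3765100826172941 = 0.9628876113902418

cn(u+v)=0.9628876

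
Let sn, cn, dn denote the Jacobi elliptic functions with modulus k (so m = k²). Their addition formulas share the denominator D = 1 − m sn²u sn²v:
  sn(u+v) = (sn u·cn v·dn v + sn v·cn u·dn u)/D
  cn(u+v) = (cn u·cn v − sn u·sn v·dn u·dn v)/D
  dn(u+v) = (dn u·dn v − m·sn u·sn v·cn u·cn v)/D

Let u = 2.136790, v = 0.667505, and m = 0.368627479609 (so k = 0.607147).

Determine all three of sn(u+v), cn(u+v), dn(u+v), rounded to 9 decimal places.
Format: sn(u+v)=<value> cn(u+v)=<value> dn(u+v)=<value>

sn u = 0.953869430198953, cn u = -0.300221768251279, dn u = 0.8152288400248435
sn v = 0.6058884815398858, cn v = 0.7955495886098436, dn v = 0.929879851454911
m = k² = 0.368627479609
D = 1 − m·sn²u·sn²v = 0.8768736626329052
sn(u+v) = (sn u·cn v·dn v + sn v·cn u·dn u)/D = 0.557348858800871/0.8768736626329052 = 0.6356090763718146
cn(u+v) = (cn u·cn v − sn u·sn v·dn u·dn v)/D = -0.6769561801273497/0.8768736626329052 = -0.7720110763672816
dn(u+v) = (dn u·dn v − m·sn u·sn v·cn u·cn v)/D = 0.8089485825535756/0.8768736626329052 = 0.9225372103486637

sn(u+v)=0.635609076 cn(u+v)=-0.772011076 dn(u+v)=0.922537210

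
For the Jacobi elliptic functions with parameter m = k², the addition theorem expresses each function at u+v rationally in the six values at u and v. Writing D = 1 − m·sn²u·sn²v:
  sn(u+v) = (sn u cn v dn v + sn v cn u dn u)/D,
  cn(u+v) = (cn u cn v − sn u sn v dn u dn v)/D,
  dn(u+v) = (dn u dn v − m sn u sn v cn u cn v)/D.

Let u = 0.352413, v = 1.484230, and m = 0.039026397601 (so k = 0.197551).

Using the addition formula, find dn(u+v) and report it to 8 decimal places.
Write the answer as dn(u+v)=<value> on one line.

dn(u+v)=0.98146624

sn u = 0.3449029273770523, cn u = 0.9386383599058478, dn u = 0.9976760479485259
sn v = 0.9949812022322641, cn v = 0.1000620167917792, dn v = 0.9804918921559237
m = k² = 0.039026397601
D = 1 − m·sn²u·sn²v = 0.9954039792841756
dn(u+v) = (dn u·dn v − m·sn u·sn v·cn u·cn v)/D = 0.9769554001824002/0.9954039792841756 = 0.9814662393503367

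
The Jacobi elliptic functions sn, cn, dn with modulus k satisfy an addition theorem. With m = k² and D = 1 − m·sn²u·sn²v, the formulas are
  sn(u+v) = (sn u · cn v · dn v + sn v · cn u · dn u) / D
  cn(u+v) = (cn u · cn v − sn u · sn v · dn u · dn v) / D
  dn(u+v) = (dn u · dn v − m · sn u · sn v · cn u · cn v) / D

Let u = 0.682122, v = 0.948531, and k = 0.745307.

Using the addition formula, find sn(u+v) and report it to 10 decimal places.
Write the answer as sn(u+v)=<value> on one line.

sn u = 0.6096146992768182, cn u = 0.7926978733575829, dn u = 0.890823205916982
sn v = 0.772743918499848, cn v = 0.6347179187808552, dn v = 0.8174979895893469
m = k² = 0.555482524249
D = 1 − m·sn²u·sn²v = 0.8767314030752572
sn(u+v) = (sn u·cn v·dn v + sn v·cn u·dn u)/D = 0.861993201644422/0.8767314030752572 = 0.9831896047305493

sn(u+v)=0.9831896047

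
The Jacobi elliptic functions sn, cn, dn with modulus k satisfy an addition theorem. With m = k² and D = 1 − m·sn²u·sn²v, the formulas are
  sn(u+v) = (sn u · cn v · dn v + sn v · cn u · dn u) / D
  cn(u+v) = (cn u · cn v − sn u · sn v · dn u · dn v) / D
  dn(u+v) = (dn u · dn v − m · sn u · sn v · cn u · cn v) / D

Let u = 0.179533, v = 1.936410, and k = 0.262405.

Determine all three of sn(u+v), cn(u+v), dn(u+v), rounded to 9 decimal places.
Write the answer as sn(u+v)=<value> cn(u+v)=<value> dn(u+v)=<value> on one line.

sn u = 0.1785051840097492, cn u = 0.9839389713196879, dn u = 0.9989023742309985
sn v = 0.9473102268951232, cn v = -0.3203175518449001, dn v = 0.9686116407232159
m = k² = 0.068856384025
D = 1 − m·sn²u·sn²v = 0.9980310697564535
sn(u+v) = (sn u·cn v·dn v + sn v·cn u·dn u)/D = 0.8756887490425885/0.9980310697564535 = 0.8774163205723447
cn(u+v) = (cn u·cn v − sn u·sn v·dn u·dn v)/D = -0.4787851616324772/0.9980310697564535 = -0.4797297159789962
dn(u+v) = (dn u·dn v − m·sn u·sn v·cn u·cn v)/D = 0.9712182150121068/0.9980310697564535 = 0.9731342484649404

sn(u+v)=0.877416321 cn(u+v)=-0.479729716 dn(u+v)=0.973134248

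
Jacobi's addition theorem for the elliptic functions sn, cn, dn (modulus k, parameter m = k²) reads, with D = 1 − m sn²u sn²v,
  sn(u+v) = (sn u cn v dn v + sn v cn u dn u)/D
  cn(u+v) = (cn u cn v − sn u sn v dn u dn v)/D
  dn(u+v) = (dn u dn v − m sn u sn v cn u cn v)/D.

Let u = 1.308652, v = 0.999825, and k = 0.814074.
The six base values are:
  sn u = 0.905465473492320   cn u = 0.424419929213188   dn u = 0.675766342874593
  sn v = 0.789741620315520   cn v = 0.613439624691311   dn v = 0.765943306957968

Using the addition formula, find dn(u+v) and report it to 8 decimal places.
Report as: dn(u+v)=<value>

m = k² = 0.662716477476
D = 1 − m·sn²u·sn²v = 0.6611233764495332
dn(u+v) = (dn u·dn v − m·sn u·sn v·cn u·cn v)/D = 0.3942165714964413/0.6611233764495332 = 0.5962829110861636

dn(u+v)=0.59628291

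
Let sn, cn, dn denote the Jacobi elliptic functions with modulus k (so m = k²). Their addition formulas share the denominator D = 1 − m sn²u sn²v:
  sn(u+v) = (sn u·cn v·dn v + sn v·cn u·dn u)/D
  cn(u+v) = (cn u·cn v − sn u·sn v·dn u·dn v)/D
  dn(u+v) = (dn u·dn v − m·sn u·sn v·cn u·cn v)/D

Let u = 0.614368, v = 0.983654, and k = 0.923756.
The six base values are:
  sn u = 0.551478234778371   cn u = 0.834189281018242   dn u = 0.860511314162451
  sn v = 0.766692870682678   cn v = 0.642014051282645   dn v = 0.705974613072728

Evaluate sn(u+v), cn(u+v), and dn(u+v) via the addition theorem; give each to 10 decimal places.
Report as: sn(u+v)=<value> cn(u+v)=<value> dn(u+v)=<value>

m = k² = 0.853325147536
D = 1 − m·sn²u·sn²v = 0.8474493200213286
sn(u+v) = (sn u·cn v·dn v + sn v·cn u·dn u)/D = 0.8003097130041938/0.8474493200213286 = 0.9443747184599211
cn(u+v) = (cn u·cn v − sn u·sn v·dn u·dn v)/D = 0.2787018357954557/0.8474493200213286 = 0.3288713899592737
dn(u+v) = (dn u·dn v − m·sn u·sn v·cn u·cn v)/D = 0.4142696178780164/0.8474493200213286 = 0.4888429409178003

sn(u+v)=0.9443747185 cn(u+v)=0.3288713900 dn(u+v)=0.4888429409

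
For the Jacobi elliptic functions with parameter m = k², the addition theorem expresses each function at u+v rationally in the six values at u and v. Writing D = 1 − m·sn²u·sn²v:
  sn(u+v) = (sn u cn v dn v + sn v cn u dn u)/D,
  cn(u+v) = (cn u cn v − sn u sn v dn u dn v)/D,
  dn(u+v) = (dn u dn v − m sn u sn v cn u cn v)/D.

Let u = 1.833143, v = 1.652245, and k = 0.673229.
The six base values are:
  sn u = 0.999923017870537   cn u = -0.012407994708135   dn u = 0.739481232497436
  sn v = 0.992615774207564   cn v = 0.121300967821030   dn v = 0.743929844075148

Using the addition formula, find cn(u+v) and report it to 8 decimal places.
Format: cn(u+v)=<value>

cn(u+v)=-0.98920079

m = k² = 0.453237286441
D = 1 − m·sn²u·sn²v = 0.5535003658299772
cn(u+v) = (cn u·cn v − sn u·sn v·dn u·dn v)/D = -0.547522996670762/0.5535003658299772 = -0.9892007855310951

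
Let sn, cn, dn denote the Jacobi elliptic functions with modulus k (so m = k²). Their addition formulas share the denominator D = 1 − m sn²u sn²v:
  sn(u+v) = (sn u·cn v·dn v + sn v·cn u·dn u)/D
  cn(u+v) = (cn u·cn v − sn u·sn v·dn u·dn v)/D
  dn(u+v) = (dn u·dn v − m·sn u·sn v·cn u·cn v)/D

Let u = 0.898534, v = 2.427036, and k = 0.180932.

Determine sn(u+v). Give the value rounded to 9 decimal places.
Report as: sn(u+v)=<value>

sn(u+v)=-0.157106847

sn u = 0.7803152647247893, cn u = 0.625386350696497, dn u = 0.9899833724497044
sn v = 0.6733765830743047, cn v = -0.7392996532984268, dn v = 0.9925503222240024
m = k² = 0.032736388624
D = 1 − m·sn²u·sn²v = 0.9909616950050318
sn(u+v) = (sn u·cn v·dn v + sn v·cn u·dn u)/D = -0.1556868673751664/0.9909616950050318 = -0.1571068469749235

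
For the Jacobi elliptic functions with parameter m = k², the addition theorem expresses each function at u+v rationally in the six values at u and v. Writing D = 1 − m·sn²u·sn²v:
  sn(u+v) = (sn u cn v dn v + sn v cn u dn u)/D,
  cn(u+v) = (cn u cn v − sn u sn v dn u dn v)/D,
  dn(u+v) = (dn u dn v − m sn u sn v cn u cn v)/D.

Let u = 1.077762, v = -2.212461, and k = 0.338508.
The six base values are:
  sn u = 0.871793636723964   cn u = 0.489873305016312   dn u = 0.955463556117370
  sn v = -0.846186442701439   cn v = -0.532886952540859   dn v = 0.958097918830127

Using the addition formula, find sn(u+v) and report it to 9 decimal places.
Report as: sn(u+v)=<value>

m = k² = 0.114587666064
D = 1 − m·sn²u·sn²v = 0.9376412517098885
sn(u+v) = (sn u·cn v·dn v + sn v·cn u·dn u)/D = -0.8411638289694182/0.9376412517098885 = -0.8971062519225412

sn(u+v)=-0.897106252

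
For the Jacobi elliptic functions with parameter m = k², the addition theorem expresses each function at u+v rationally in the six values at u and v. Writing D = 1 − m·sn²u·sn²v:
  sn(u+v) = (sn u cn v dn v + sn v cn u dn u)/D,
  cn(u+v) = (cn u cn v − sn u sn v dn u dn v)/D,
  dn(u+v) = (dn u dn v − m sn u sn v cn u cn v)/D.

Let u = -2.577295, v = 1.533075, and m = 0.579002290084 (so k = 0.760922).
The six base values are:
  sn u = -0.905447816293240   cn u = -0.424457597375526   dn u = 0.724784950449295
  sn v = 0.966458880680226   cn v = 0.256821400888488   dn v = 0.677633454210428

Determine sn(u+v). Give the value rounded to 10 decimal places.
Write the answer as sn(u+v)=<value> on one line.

sn(u+v)=-0.8172466263

m = k² = 0.579002290084
D = 1 − m·sn²u·sn²v = 0.5566222501618332
sn(u+v) = (sn u·cn v·dn v + sn v·cn u·dn u)/D = -0.4548976560585682/0.5566222501618332 = -0.8172466262825652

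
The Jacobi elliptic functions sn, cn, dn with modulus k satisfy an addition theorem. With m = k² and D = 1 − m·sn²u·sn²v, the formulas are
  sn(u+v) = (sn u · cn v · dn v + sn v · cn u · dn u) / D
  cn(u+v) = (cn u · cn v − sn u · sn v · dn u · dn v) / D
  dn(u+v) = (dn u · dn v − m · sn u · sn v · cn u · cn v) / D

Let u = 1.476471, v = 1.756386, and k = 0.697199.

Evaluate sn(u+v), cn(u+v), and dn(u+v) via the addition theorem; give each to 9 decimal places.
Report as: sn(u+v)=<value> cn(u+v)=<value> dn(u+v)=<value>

sn u = 0.9650431349878104, cn u = 0.2620911055585418, dn u = 0.7397997579333714
sn v = 0.998094461674621, cn v = 0.06170450205980446, dn v = 0.7181673217886643
m = k² = 0.486086445601
D = 1 − m·sn²u·sn²v = 0.5490272984314289
sn(u+v) = (sn u·cn v·dn v + sn v·cn u·dn u)/D = 0.2362905351988826/0.5490272984314289 = 0.430380303263544
cn(u+v) = (cn u·cn v − sn u·sn v·dn u·dn v)/D = -0.4955782051284528/0.5490272984314289 = -0.9026476580387166
dn(u+v) = (dn u·dn v − m·sn u·sn v·cn u·cn v)/D = 0.5237281779825949/0.5490272984314289 = 0.9539201046630768

sn(u+v)=0.430380303 cn(u+v)=-0.902647658 dn(u+v)=0.953920105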